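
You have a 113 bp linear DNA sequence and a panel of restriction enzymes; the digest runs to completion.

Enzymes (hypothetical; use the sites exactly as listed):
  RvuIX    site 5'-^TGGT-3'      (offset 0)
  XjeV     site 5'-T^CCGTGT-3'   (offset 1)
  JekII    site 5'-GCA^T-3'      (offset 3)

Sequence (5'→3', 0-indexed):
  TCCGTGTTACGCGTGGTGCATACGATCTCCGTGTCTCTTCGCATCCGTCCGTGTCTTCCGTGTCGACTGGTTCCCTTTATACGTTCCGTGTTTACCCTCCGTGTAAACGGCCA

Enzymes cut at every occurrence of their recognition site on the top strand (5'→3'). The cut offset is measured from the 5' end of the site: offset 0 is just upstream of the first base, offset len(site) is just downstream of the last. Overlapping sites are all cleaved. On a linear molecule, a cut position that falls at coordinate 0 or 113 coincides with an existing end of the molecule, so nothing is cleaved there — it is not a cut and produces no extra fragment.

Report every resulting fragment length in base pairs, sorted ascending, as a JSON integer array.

Site scan:
  RvuIX TGGT/0: at [13, 67] ⇒ [13, 67]
  XjeV TCCGTGT/1: at [0, 27, 47, 56, 84, 97] ⇒ [1, 28, 48, 57, 85, 98]
  JekII GCAT/3: at [17, 40] ⇒ [20, 43]

Pooled cuts: [1, 13, 20, 28, 43, 48, 57, 67, 85, 98]

Fragment lengths:
  [0,1): 1 bp
  [1,13): 12 bp
  [13,20): 7 bp
  [20,28): 8 bp
  [28,43): 15 bp
  [43,48): 5 bp
  [48,57): 9 bp
  [57,67): 10 bp
  [67,85): 18 bp
  [85,98): 13 bp
  [98,113): 15 bp

[1,5,7,8,9,10,12,13,15,15,18]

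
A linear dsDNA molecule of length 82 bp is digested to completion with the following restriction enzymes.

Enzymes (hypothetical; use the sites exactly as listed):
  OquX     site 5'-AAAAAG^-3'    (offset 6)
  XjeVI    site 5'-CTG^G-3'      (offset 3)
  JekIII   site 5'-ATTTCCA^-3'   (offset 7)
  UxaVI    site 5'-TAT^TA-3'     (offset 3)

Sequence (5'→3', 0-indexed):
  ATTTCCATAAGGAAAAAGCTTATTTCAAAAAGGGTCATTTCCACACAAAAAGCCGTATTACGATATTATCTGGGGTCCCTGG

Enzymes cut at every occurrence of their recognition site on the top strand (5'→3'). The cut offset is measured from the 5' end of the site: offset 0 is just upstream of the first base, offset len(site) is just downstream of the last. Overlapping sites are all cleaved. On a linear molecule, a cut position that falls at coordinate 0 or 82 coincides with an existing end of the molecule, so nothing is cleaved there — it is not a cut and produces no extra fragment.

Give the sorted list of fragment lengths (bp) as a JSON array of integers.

[1,6,6,7,8,9,9,11,11,14]

Site scan:
  OquX (AAAAAG, off=6): starts [12, 26, 46] → cuts [18, 32, 52]
  XjeVI (CTGG, off=3): starts [69, 78] → cuts [72, 81]
  JekIII (ATTTCCA, off=7): starts [0, 36] → cuts [7, 43]
  UxaVI (TATTA, off=3): starts [55, 63] → cuts [58, 66]

All cut coordinates (distinct, sorted): [7, 18, 32, 43, 52, 58, 66, 72, 81]

Fragment lengths:
  [0,7): 7 bp
  [7,18): 11 bp
  [18,32): 14 bp
  [32,43): 11 bp
  [43,52): 9 bp
  [52,58): 6 bp
  [58,66): 8 bp
  [66,72): 6 bp
  [72,81): 9 bp
  [81,82): 1 bp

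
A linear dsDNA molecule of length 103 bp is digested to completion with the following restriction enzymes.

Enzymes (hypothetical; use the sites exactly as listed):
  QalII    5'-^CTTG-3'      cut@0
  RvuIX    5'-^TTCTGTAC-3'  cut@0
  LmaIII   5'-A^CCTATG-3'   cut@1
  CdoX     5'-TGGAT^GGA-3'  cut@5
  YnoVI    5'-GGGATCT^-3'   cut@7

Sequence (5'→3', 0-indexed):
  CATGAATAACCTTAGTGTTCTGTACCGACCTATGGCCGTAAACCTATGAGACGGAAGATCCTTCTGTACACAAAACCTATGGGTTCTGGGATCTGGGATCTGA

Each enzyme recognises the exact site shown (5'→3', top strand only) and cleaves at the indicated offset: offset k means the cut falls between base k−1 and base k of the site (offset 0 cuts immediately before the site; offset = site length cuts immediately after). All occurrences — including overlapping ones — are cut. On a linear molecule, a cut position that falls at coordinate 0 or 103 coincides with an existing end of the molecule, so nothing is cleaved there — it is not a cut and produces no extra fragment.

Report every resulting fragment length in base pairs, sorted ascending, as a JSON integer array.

[2,7,11,14,14,17,19,19]

Site scan:
  QalII (CTTG, off=0): no sites
  RvuIX TTCTGTAC/0: at [17, 61] ⇒ [17, 61]
  LmaIII ACCTATG/1: at [27, 41, 74] ⇒ [28, 42, 75]
  CdoX (TGGATGGA, off=5): no sites
  YnoVI GGGATCT/7: at [87, 94] ⇒ [94, 101]

All cut coordinates (distinct, sorted): [17, 28, 42, 61, 75, 94, 101]

Fragment lengths:
  [0,17): 17 bp
  [17,28): 11 bp
  [28,42): 14 bp
  [42,61): 19 bp
  [61,75): 14 bp
  [75,94): 19 bp
  [94,101): 7 bp
  [101,103): 2 bp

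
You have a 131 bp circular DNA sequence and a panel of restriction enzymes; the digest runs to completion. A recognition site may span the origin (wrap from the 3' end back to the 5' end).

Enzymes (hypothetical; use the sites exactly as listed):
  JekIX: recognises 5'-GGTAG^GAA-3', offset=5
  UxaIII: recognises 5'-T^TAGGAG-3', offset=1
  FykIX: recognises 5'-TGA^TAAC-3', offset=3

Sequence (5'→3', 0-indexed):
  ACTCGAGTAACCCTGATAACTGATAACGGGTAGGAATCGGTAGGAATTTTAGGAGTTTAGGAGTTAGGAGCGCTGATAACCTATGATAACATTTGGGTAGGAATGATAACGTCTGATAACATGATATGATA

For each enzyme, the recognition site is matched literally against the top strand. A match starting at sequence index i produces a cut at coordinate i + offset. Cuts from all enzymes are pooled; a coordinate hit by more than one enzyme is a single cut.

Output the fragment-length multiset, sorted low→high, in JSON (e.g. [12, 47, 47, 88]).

[6,6,7,7,8,10,10,10,10,12,13,14,18]

Scan for sites:
  JekIX GGTAGGAA/5: at [28, 38, 95] ⇒ [33, 43, 100]
  UxaIII TTAGGAG/1: at [48, 56, 63] ⇒ [49, 57, 64]
  FykIX TGATAAC/3: at [13, 20, 73, 83, 103, 113, 126] ⇒ [16, 23, 76, 86, 106, 116, 129]

All cut coordinates (distinct, sorted): [16, 23, 33, 43, 49, 57, 64, 76, 86, 100, 106, 116, 129]

Fragment lengths:
  16→23: 7 bp
  23→33: 10 bp
  33→43: 10 bp
  43→49: 6 bp
  49→57: 8 bp
  57→64: 7 bp
  64→76: 12 bp
  76→86: 10 bp
  86→100: 14 bp
  100→106: 6 bp
  106→116: 10 bp
  116→129: 13 bp
  129→16 (wrap): 131-129+16 = 18 bp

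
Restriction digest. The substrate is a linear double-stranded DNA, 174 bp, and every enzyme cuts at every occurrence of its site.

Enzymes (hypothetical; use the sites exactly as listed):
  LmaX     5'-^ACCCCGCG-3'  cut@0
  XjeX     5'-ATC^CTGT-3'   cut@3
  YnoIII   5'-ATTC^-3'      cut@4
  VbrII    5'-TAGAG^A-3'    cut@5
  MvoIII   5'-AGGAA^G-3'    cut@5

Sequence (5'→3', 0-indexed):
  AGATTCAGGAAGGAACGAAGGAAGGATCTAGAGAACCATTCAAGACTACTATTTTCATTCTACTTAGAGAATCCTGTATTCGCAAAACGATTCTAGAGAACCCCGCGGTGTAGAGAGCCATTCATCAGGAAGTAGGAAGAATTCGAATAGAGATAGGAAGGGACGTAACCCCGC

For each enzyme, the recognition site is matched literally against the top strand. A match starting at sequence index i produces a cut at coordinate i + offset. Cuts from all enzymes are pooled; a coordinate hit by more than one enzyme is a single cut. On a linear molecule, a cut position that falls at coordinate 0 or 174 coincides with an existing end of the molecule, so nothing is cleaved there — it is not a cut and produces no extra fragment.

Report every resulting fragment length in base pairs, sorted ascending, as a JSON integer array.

[1,4,5,5,6,6,7,7,8,8,8,8,8,9,10,12,12,15,16,19]

Site scan:
  LmaX (ACCCCGCG, off=0): starts [99] → cuts [99]
  XjeX (ATCCTGT, off=3): starts [70] → cuts [73]
  YnoIII (ATTC, off=4): starts [2, 37, 56, 77, 89, 119, 140] → cuts [6, 41, 60, 81, 93, 123, 144]
  VbrII (TAGAGA, off=5): starts [28, 64, 93, 110, 147] → cuts [33, 69, 98, 115, 152]
  MvoIII (AGGAAG, off=5): starts [6, 18, 126, 133, 154] → cuts [11, 23, 131, 138, 159]

Pooled cuts: [6, 11, 23, 33, 41, 60, 69, 73, 81, 93, 98, 99, 115, 123, 131, 138, 144, 152, 159]

Fragment lengths:
  [0,6): 6 bp
  [6,11): 5 bp
  [11,23): 12 bp
  [23,33): 10 bp
  [33,41): 8 bp
  [41,60): 19 bp
  [60,69): 9 bp
  [69,73): 4 bp
  [73,81): 8 bp
  [81,93): 12 bp
  [93,98): 5 bp
  [98,99): 1 bp
  [99,115): 16 bp
  [115,123): 8 bp
  [123,131): 8 bp
  [131,138): 7 bp
  [138,144): 6 bp
  [144,152): 8 bp
  [152,159): 7 bp
  [159,174): 15 bp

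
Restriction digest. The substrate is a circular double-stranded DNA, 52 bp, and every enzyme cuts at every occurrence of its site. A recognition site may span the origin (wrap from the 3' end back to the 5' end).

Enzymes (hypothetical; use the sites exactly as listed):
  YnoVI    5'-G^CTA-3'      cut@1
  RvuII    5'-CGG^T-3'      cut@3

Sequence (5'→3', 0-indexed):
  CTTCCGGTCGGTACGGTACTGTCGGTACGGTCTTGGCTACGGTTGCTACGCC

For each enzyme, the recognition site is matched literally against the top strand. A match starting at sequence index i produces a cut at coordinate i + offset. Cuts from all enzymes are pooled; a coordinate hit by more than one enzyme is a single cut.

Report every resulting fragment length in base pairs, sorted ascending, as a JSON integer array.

Per-enzyme occurrences:
  YnoVI (GCTA, off=1): starts [35, 44] → cuts [36, 45]
  RvuII (CGGT, off=3): starts [4, 8, 13, 22, 27, 39] → cuts [7, 11, 16, 25, 30, 42]

Pooled cuts: [7, 11, 16, 25, 30, 36, 42, 45]

Fragment lengths:
  7→11: 4 bp
  11→16: 5 bp
  16→25: 9 bp
  25→30: 5 bp
  30→36: 6 bp
  36→42: 6 bp
  42→45: 3 bp
  45→7 (wrap): 52-45+7 = 14 bp

[3,4,5,5,6,6,9,14]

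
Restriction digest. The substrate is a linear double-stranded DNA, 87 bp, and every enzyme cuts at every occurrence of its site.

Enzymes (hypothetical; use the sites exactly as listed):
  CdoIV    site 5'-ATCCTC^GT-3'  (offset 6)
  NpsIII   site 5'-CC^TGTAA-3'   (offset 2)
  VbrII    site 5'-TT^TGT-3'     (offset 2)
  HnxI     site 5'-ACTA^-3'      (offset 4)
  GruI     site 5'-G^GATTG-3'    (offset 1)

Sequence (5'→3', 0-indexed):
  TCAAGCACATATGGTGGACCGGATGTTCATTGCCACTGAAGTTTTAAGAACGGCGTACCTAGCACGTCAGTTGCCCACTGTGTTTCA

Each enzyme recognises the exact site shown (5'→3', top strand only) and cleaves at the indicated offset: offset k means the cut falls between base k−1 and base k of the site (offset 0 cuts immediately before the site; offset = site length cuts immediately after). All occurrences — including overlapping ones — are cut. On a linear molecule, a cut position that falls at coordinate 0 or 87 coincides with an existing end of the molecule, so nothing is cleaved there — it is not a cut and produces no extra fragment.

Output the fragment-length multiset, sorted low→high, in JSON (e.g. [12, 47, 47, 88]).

[87]

Per-enzyme occurrences:
  CdoIV (ATCCTCGT, off=6): no sites
  NpsIII (CCTGTAA, off=2): no sites
  VbrII (TTTGT, off=2): no sites
  HnxI (ACTA, off=4): no sites
  GruI (GGATTG, off=1): no sites

All cut coordinates (distinct, sorted): ∅

Fragments:
  no cuts → one linear fragment of 87 bp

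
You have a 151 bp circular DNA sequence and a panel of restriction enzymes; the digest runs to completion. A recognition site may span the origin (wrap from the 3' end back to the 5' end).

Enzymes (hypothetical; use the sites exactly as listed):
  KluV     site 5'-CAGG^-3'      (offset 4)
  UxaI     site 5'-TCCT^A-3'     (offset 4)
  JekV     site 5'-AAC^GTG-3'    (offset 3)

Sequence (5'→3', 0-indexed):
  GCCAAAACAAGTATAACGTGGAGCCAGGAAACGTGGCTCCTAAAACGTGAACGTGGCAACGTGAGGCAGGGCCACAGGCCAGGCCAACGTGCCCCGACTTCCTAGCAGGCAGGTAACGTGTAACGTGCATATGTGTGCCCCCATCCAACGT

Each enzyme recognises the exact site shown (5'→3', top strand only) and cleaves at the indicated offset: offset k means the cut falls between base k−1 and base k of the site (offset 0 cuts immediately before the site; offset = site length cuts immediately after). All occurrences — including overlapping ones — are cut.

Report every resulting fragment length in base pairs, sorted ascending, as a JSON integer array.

Per-enzyme occurrences:
  KluV (CAGG, off=4): starts [24, 66, 74, 79, 105, 109] → cuts [28, 70, 78, 83, 109, 113]
  UxaI (TCCTA, off=4): starts [37, 99] → cuts [41, 103]
  JekV (AACGTG, off=3): starts [14, 29, 43, 49, 57, 85, 114, 121, 146] → cuts [17, 32, 46, 52, 60, 88, 117, 124, 149]

Pooled cuts: [17, 28, 32, 41, 46, 52, 60, 70, 78, 83, 88, 103, 109, 113, 117, 124, 149]

Fragment lengths:
  17→28: 11 bp
  28→32: 4 bp
  32→41: 9 bp
  41→46: 5 bp
  46→52: 6 bp
  52→60: 8 bp
  60→70: 10 bp
  70→78: 8 bp
  78→83: 5 bp
  83→88: 5 bp
  88→103: 15 bp
  103→109: 6 bp
  109→113: 4 bp
  113→117: 4 bp
  117→124: 7 bp
  124→149: 25 bp
  149→17 (wrap): 151-149+17 = 19 bp

[4,4,4,5,5,5,6,6,7,8,8,9,10,11,15,19,25]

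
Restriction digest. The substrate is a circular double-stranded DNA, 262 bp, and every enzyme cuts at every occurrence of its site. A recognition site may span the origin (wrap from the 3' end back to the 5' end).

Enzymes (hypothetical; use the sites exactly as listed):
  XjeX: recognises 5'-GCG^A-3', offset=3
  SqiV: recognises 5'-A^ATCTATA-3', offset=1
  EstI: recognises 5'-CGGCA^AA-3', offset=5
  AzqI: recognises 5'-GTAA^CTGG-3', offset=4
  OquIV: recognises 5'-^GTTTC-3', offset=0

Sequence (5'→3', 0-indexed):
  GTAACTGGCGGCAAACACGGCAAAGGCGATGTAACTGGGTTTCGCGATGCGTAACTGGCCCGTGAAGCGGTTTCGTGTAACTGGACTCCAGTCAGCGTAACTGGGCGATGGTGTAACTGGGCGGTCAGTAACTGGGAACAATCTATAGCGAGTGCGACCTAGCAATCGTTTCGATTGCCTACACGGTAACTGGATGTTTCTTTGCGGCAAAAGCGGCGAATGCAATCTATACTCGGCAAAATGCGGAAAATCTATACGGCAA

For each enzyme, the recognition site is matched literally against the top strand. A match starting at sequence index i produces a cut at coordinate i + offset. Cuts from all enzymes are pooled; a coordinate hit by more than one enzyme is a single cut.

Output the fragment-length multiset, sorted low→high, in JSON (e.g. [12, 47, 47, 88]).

[4,6,6,6,6,6,7,8,8,9,9,9,9,9,10,11,11,11,14,14,15,15,17,20,22]

Per-enzyme occurrences:
  XjeX (GCGA, off=3): starts [25, 43, 104, 147, 153, 215] → cuts [28, 46, 107, 150, 156, 218]
  SqiV (AATCTATA, off=1): starts [139, 223, 248] → cuts [140, 224, 249]
  EstI (CGGCAAA, off=5): starts [8, 17, 204, 233] → cuts [13, 22, 209, 238]
  AzqI (GTAACTGG, off=4): starts [0, 30, 50, 76, 96, 112, 127, 185] → cuts [4, 34, 54, 80, 100, 116, 131, 189]
  OquIV (GTTTC, off=0): starts [38, 69, 167, 195] → cuts [38, 69, 167, 195]

All cut coordinates (distinct, sorted): [4, 13, 22, 28, 34, 38, 46, 54, 69, 80, 100, 107, 116, 131, 140, 150, 156, 167, 189, 195, 209, 218, 224, 238, 249]

Fragments:
  4→13: 9 bp
  13→22: 9 bp
  22→28: 6 bp
  28→34: 6 bp
  34→38: 4 bp
  38→46: 8 bp
  46→54: 8 bp
  54→69: 15 bp
  69→80: 11 bp
  80→100: 20 bp
  100→107: 7 bp
  107→116: 9 bp
  116→131: 15 bp
  131→140: 9 bp
  140→150: 10 bp
  150→156: 6 bp
  156→167: 11 bp
  167→189: 22 bp
  189→195: 6 bp
  195→209: 14 bp
  209→218: 9 bp
  218→224: 6 bp
  224→238: 14 bp
  238→249: 11 bp
  249→4 (wrap): 262-249+4 = 17 bp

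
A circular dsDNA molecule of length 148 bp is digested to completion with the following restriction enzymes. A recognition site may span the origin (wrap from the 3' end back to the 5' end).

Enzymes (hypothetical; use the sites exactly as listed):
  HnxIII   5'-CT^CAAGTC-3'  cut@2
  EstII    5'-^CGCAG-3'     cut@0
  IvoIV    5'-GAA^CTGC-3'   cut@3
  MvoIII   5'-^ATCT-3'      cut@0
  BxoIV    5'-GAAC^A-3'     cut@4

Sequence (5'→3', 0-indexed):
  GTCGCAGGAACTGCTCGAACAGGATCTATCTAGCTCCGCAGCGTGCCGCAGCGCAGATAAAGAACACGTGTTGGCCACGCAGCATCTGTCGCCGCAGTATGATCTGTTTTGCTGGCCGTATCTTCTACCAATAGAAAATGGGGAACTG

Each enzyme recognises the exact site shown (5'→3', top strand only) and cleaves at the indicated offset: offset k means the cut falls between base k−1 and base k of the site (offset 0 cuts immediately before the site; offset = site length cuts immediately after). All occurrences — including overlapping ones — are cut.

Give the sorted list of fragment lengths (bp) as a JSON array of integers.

[3,4,5,6,8,9,9,9,10,10,12,14,18,31]

Per-enzyme occurrences:
  HnxIII (CTCAAGTC, off=2): no sites
  EstII CGCAG/0: at [2, 36, 46, 51, 77, 92] ⇒ [2, 36, 46, 51, 77, 92]
  IvoIV GAACTGC/3: at [7] ⇒ [10]
  MvoIII ATCT/0: at [23, 27, 83, 101, 119] ⇒ [23, 27, 83, 101, 119]
  BxoIV GAACA/4: at [16, 61] ⇒ [20, 65]

Pooled cuts: [2, 10, 20, 23, 27, 36, 46, 51, 65, 77, 83, 92, 101, 119]

Fragment lengths:
  2→10: 8 bp
  10→20: 10 bp
  20→23: 3 bp
  23→27: 4 bp
  27→36: 9 bp
  36→46: 10 bp
  46→51: 5 bp
  51→65: 14 bp
  65→77: 12 bp
  77→83: 6 bp
  83→92: 9 bp
  92→101: 9 bp
  101→119: 18 bp
  119→2 (wrap): 148-119+2 = 31 bp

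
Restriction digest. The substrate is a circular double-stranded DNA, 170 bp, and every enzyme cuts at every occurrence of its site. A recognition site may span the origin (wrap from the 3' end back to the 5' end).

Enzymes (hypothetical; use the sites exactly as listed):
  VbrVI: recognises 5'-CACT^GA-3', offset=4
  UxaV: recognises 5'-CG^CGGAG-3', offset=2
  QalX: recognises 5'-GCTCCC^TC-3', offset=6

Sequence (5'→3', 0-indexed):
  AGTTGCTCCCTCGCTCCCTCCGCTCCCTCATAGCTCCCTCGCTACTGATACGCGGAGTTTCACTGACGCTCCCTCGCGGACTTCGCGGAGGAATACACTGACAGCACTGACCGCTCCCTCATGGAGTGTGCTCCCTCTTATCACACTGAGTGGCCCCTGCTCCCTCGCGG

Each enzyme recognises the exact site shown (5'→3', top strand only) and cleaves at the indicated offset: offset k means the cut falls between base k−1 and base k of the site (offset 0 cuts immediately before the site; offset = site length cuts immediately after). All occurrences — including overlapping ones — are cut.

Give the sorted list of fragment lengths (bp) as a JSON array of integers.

[3,8,9,9,9,10,11,12,12,12,13,14,14,17,17]

Site scan:
  VbrVI CACTGA/4: at [60, 95, 104, 143] ⇒ [64, 99, 108, 147]
  UxaV CGCGGAG/2: at [50, 83, 165] ⇒ [52, 85, 167]
  QalX GCTCCCTC/6: at [4, 12, 21, 32, 67, 112, 129, 158] ⇒ [10, 18, 27, 38, 73, 118, 135, 164]

All cut coordinates (distinct, sorted): [10, 18, 27, 38, 52, 64, 73, 85, 99, 108, 118, 135, 147, 164, 167]

Fragments:
  10→18: 8 bp
  18→27: 9 bp
  27→38: 11 bp
  38→52: 14 bp
  52→64: 12 bp
  64→73: 9 bp
  73→85: 12 bp
  85→99: 14 bp
  99→108: 9 bp
  108→118: 10 bp
  118→135: 17 bp
  135→147: 12 bp
  147→164: 17 bp
  164→167: 3 bp
  167→10 (wrap): 170-167+10 = 13 bp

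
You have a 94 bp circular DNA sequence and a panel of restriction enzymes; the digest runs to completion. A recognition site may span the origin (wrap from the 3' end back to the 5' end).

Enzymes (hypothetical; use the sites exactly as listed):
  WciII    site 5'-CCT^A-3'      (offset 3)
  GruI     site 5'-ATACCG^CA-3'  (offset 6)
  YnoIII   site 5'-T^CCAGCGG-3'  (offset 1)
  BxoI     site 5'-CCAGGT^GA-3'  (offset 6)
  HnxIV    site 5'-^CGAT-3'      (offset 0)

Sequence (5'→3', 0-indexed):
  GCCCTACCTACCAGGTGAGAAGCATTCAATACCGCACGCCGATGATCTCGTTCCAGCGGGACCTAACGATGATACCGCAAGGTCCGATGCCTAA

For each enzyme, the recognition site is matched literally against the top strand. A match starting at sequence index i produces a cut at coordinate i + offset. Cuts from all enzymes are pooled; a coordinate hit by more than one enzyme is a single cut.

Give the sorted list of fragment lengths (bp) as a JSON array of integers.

[2,4,5,7,7,7,8,11,12,13,18]

Per-enzyme occurrences:
  WciII (CCTA, off=3): starts [2, 6, 61, 89] → cuts [5, 9, 64, 92]
  GruI (ATACCGCA, off=6): starts [28, 71] → cuts [34, 77]
  YnoIII (TCCAGCGG, off=1): starts [51] → cuts [52]
  BxoI (CCAGGTGA, off=6): starts [10] → cuts [16]
  HnxIV (CGAT, off=0): starts [39, 66, 84] → cuts [39, 66, 84]

All cut coordinates (distinct, sorted): [5, 9, 16, 34, 39, 52, 64, 66, 77, 84, 92]

Fragment lengths:
  5→9: 4 bp
  9→16: 7 bp
  16→34: 18 bp
  34→39: 5 bp
  39→52: 13 bp
  52→64: 12 bp
  64→66: 2 bp
  66→77: 11 bp
  77→84: 7 bp
  84→92: 8 bp
  92→5 (wrap): 94-92+5 = 7 bp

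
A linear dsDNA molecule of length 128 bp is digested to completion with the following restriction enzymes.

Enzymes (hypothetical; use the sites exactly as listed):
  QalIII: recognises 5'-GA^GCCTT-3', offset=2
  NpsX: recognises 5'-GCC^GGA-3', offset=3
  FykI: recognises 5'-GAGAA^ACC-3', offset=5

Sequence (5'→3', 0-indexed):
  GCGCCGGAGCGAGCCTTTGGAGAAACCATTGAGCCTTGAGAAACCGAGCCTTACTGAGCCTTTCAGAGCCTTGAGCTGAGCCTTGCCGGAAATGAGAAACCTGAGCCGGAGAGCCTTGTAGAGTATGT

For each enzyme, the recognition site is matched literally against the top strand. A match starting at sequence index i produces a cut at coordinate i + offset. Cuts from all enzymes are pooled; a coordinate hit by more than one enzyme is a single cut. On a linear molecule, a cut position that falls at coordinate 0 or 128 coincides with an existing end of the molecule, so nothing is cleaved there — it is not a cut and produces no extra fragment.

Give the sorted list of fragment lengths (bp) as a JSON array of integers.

[5,5,5,7,8,8,9,10,10,10,11,12,12,16]

Site scan:
  QalIII GAGCCTT/2: at [10, 30, 45, 55, 65, 77, 110] ⇒ [12, 32, 47, 57, 67, 79, 112]
  NpsX GCCGGA/3: at [2, 84, 104] ⇒ [5, 87, 107]
  FykI GAGAAACC/5: at [19, 37, 93] ⇒ [24, 42, 98]

Pooled cuts: [5, 12, 24, 32, 42, 47, 57, 67, 79, 87, 98, 107, 112]

Fragment lengths:
  [0,5): 5 bp
  [5,12): 7 bp
  [12,24): 12 bp
  [24,32): 8 bp
  [32,42): 10 bp
  [42,47): 5 bp
  [47,57): 10 bp
  [57,67): 10 bp
  [67,79): 12 bp
  [79,87): 8 bp
  [87,98): 11 bp
  [98,107): 9 bp
  [107,112): 5 bp
  [112,128): 16 bp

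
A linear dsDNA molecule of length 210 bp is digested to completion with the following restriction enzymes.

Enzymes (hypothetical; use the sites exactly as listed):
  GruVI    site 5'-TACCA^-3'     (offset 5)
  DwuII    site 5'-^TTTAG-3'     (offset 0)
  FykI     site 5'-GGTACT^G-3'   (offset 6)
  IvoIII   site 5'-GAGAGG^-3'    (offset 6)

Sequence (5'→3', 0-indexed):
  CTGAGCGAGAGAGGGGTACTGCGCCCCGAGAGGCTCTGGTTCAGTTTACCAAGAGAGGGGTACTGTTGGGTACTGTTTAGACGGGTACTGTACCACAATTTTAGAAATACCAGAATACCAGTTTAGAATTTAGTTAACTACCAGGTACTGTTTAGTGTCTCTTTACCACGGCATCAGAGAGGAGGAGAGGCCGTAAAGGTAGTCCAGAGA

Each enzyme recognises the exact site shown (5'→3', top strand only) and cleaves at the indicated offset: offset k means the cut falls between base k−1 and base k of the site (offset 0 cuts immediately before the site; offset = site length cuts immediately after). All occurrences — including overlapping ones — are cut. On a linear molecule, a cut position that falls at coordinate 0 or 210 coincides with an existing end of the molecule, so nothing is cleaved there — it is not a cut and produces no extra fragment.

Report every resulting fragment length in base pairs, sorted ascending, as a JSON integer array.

Site scan:
  GruVI (TACCA, off=5): starts [46, 90, 107, 115, 138, 163] → cuts [51, 95, 112, 120, 143, 168]
  DwuII (TTTAG, off=0): starts [75, 99, 121, 128, 150] → cuts [75, 99, 121, 128, 150]
  FykI (GGTACTG, off=6): starts [14, 58, 68, 83, 143] → cuts [20, 64, 74, 89, 149]
  IvoIII (GAGAGG, off=6): starts [8, 27, 52, 176, 184] → cuts [14, 33, 58, 182, 190]

All cut coordinates (distinct, sorted): [14, 20, 33, 51, 58, 64, 74, 75, 89, 95, 99, 112, 120, 121, 128, 143, 149, 150, 168, 182, 190]

Fragments:
  [0,14): 14 bp
  [14,20): 6 bp
  [20,33): 13 bp
  [33,51): 18 bp
  [51,58): 7 bp
  [58,64): 6 bp
  [64,74): 10 bp
  [74,75): 1 bp
  [75,89): 14 bp
  [89,95): 6 bp
  [95,99): 4 bp
  [99,112): 13 bp
  [112,120): 8 bp
  [120,121): 1 bp
  [121,128): 7 bp
  [128,143): 15 bp
  [143,149): 6 bp
  [149,150): 1 bp
  [150,168): 18 bp
  [168,182): 14 bp
  [182,190): 8 bp
  [190,210): 20 bp

[1,1,1,4,6,6,6,6,7,7,8,8,10,13,13,14,14,14,15,18,18,20]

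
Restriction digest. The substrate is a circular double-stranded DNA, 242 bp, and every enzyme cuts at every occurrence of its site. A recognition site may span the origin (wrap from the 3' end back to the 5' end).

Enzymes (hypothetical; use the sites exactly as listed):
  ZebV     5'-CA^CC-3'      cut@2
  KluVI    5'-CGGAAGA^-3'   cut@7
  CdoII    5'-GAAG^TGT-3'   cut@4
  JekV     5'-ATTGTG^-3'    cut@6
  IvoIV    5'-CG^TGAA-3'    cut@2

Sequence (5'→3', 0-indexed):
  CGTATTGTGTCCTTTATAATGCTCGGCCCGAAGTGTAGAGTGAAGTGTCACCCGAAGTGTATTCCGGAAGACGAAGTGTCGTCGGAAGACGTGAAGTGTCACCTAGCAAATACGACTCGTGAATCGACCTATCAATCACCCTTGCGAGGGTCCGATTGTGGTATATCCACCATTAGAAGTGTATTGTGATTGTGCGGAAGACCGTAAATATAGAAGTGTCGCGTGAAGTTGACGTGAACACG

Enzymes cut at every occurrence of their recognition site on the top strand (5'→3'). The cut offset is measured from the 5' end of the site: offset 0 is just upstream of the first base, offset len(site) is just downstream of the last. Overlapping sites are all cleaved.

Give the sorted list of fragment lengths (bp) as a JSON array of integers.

[2,5,5,5,5,6,7,7,7,9,9,10,11,12,13,14,15,17,18,19,22,24]

Site scan:
  ZebV CACC/2: at [48, 99, 136, 167] ⇒ [50, 101, 138, 169]
  KluVI CGGAAGA/7: at [64, 82, 194] ⇒ [71, 89, 201]
  CdoII GAAGTGT/4: at [29, 41, 53, 72, 92, 175, 212] ⇒ [33, 45, 57, 76, 96, 179, 216]
  JekV ATTGTG/6: at [3, 154, 182, 188] ⇒ [9, 160, 188, 194]
  IvoIV CGTGAA/2: at [89, 117, 221, 232] ⇒ [91, 119, 223, 234]

Pooled cuts: [9, 33, 45, 50, 57, 71, 76, 89, 91, 96, 101, 119, 138, 160, 169, 179, 188, 194, 201, 216, 223, 234]

Fragments:
  9→33: 24 bp
  33→45: 12 bp
  45→50: 5 bp
  50→57: 7 bp
  57→71: 14 bp
  71→76: 5 bp
  76→89: 13 bp
  89→91: 2 bp
  91→96: 5 bp
  96→101: 5 bp
  101→119: 18 bp
  119→138: 19 bp
  138→160: 22 bp
  160→169: 9 bp
  169→179: 10 bp
  179→188: 9 bp
  188→194: 6 bp
  194→201: 7 bp
  201→216: 15 bp
  216→223: 7 bp
  223→234: 11 bp
  234→9 (wrap): 242-234+9 = 17 bp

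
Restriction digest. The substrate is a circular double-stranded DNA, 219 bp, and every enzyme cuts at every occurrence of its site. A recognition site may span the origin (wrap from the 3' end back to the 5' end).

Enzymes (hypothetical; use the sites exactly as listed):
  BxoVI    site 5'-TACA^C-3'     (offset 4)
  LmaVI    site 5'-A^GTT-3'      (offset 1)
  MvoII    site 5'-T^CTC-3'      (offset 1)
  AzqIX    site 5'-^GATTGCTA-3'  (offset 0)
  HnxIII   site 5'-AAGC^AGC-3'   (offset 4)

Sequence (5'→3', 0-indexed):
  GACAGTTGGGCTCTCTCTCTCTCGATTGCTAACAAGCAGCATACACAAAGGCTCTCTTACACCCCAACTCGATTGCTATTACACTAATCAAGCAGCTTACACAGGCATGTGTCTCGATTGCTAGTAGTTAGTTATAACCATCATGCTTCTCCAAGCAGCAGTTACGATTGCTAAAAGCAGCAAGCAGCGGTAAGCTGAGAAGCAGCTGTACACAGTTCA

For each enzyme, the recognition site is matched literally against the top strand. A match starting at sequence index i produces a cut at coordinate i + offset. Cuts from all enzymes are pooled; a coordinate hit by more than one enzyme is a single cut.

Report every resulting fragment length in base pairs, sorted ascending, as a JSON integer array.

[2,2,2,2,2,3,3,4,4,5,7,8,8,8,8,8,8,9,9,9,10,11,11,13,13,14,18,18]

Site scan:
  BxoVI (TACAC, off=4): starts [41, 57, 79, 97, 208] → cuts [45, 61, 83, 101, 212]
  LmaVI (AGTT, off=1): starts [3, 125, 129, 159, 213] → cuts [4, 126, 130, 160, 214]
  MvoII (TCTC, off=1): starts [11, 13, 15, 17, 19, 52, 111, 147] → cuts [12, 14, 16, 18, 20, 53, 112, 148]
  AzqIX (GATTGCTA, off=0): starts [23, 70, 115, 165] → cuts [23, 70, 115, 165]
  HnxIII (AAGCAGC, off=4): starts [33, 89, 152, 174, 181, 199] → cuts [37, 93, 156, 178, 185, 203]

Pooled cuts: [4, 12, 14, 16, 18, 20, 23, 37, 45, 53, 61, 70, 83, 93, 101, 112, 115, 126, 130, 148, 156, 160, 165, 178, 185, 203, 212, 214]

Fragment lengths:
  4→12: 8 bp
  12→14: 2 bp
  14→16: 2 bp
  16→18: 2 bp
  18→20: 2 bp
  20→23: 3 bp
  23→37: 14 bp
  37→45: 8 bp
  45→53: 8 bp
  53→61: 8 bp
  61→70: 9 bp
  70→83: 13 bp
  83→93: 10 bp
  93→101: 8 bp
  101→112: 11 bp
  112→115: 3 bp
  115→126: 11 bp
  126→130: 4 bp
  130→148: 18 bp
  148→156: 8 bp
  156→160: 4 bp
  160→165: 5 bp
  165→178: 13 bp
  178→185: 7 bp
  185→203: 18 bp
  203→212: 9 bp
  212→214: 2 bp
  214→4 (wrap): 219-214+4 = 9 bp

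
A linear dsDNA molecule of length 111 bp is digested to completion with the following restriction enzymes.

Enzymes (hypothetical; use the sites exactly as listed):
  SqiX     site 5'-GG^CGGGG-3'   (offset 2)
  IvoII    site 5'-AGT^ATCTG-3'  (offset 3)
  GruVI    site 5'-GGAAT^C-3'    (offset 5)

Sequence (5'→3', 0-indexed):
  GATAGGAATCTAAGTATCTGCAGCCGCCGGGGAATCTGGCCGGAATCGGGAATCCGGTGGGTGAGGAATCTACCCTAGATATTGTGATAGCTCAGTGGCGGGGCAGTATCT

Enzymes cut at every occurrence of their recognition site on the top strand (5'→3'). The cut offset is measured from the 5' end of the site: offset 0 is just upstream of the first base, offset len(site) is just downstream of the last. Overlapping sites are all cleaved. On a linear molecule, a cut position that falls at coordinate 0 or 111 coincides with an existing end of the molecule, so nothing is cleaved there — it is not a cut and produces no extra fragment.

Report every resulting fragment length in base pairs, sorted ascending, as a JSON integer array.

[6,7,9,11,13,16,20,29]

Per-enzyme occurrences:
  SqiX (GGCGGGG, off=2): starts [96] → cuts [98]
  IvoII (AGTATCTG, off=3): starts [12] → cuts [15]
  GruVI (GGAATC, off=5): starts [4, 30, 41, 48, 64] → cuts [9, 35, 46, 53, 69]

All cut coordinates (distinct, sorted): [9, 15, 35, 46, 53, 69, 98]

Fragment lengths:
  [0,9): 9 bp
  [9,15): 6 bp
  [15,35): 20 bp
  [35,46): 11 bp
  [46,53): 7 bp
  [53,69): 16 bp
  [69,98): 29 bp
  [98,111): 13 bp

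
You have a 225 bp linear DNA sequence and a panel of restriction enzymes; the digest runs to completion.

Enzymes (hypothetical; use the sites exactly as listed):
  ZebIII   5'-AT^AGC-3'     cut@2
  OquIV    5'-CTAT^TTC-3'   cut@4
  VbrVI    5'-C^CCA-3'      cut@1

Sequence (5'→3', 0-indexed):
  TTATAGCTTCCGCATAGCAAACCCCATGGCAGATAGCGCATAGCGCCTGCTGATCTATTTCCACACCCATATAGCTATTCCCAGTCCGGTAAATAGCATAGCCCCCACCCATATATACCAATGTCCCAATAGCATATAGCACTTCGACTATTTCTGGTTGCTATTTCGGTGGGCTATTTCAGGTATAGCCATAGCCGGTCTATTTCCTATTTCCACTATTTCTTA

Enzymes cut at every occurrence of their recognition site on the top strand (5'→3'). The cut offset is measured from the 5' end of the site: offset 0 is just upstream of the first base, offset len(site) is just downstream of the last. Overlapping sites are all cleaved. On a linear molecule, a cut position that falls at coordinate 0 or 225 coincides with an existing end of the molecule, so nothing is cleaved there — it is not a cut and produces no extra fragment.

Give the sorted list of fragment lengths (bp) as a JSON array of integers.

[4,4,5,5,5,6,6,6,7,7,7,8,8,8,9,9,11,11,11,13,13,14,14,17,17]

Per-enzyme occurrences:
  ZebIII (ATAGC, off=2): starts [2, 13, 32, 39, 70, 92, 97, 128, 135, 184, 190] → cuts [4, 15, 34, 41, 72, 94, 99, 130, 137, 186, 192]
  OquIV (CTATTTC, off=4): starts [54, 147, 160, 173, 199, 206, 215] → cuts [58, 151, 164, 177, 203, 210, 219]
  VbrVI (CCCA, off=1): starts [22, 65, 79, 103, 107, 124] → cuts [23, 66, 80, 104, 108, 125]

All cut coordinates (distinct, sorted): [4, 15, 23, 34, 41, 58, 66, 72, 80, 94, 99, 104, 108, 125, 130, 137, 151, 164, 177, 186, 192, 203, 210, 219]

Fragment lengths:
  [0,4): 4 bp
  [4,15): 11 bp
  [15,23): 8 bp
  [23,34): 11 bp
  [34,41): 7 bp
  [41,58): 17 bp
  [58,66): 8 bp
  [66,72): 6 bp
  [72,80): 8 bp
  [80,94): 14 bp
  [94,99): 5 bp
  [99,104): 5 bp
  [104,108): 4 bp
  [108,125): 17 bp
  [125,130): 5 bp
  [130,137): 7 bp
  [137,151): 14 bp
  [151,164): 13 bp
  [164,177): 13 bp
  [177,186): 9 bp
  [186,192): 6 bp
  [192,203): 11 bp
  [203,210): 7 bp
  [210,219): 9 bp
  [219,225): 6 bp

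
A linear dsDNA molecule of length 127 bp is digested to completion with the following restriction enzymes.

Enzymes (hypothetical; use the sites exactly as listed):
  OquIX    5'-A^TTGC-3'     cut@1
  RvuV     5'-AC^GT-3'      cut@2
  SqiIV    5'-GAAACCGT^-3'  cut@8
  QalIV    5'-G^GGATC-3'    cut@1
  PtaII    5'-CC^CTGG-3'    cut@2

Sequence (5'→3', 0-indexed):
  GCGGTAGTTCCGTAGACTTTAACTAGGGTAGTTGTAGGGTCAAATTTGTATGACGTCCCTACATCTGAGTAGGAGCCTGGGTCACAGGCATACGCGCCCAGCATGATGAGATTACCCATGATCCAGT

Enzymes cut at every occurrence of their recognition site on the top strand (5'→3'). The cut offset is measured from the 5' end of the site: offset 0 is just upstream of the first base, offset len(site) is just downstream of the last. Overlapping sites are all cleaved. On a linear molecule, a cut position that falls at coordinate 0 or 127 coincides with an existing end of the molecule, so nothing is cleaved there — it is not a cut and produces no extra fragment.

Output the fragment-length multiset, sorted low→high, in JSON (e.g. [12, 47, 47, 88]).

Scan for sites:
  OquIX (ATTGC, off=1): no sites
  RvuV ACGT/2: at [52] ⇒ [54]
  SqiIV (GAAACCGT, off=8): no sites
  QalIV (GGGATC, off=1): no sites
  PtaII (CCCTGG, off=2): no sites

All cut coordinates (distinct, sorted): [54]

Fragments:
  [0,54): 54 bp
  [54,127): 73 bp

[54,73]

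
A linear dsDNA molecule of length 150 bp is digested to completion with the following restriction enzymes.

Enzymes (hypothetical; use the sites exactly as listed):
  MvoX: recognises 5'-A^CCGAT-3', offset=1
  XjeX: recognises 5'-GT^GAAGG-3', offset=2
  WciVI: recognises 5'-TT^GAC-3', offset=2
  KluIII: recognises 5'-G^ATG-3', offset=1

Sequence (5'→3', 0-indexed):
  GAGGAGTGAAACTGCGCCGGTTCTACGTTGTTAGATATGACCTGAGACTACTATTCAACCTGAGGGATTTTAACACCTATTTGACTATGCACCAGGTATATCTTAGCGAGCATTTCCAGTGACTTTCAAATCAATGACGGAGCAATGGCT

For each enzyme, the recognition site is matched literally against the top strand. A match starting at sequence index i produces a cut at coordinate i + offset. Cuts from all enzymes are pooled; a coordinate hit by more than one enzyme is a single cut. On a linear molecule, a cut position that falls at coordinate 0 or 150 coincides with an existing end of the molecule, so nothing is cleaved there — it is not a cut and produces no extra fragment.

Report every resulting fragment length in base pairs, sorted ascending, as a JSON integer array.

[68,82]

Site scan:
  MvoX (ACCGAT, off=1): no sites
  XjeX (GTGAAGG, off=2): no sites
  WciVI (TTGAC, off=2): starts [80] → cuts [82]
  KluIII (GATG, off=1): no sites

Pooled cuts: [82]

Fragments:
  [0,82): 82 bp
  [82,150): 68 bp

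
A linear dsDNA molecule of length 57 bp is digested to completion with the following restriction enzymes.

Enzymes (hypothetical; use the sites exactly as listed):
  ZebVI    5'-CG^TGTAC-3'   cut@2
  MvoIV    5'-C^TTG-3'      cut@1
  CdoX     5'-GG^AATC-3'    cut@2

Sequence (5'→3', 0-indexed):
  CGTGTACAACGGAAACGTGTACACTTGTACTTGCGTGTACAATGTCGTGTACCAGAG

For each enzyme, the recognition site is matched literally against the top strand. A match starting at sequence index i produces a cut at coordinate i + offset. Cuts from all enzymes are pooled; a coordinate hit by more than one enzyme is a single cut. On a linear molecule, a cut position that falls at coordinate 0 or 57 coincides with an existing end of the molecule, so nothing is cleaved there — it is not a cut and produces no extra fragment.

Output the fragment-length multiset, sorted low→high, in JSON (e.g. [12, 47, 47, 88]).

[2,5,6,7,10,12,15]

Scan for sites:
  ZebVI (CGTGTAC, off=2): starts [0, 15, 33, 45] → cuts [2, 17, 35, 47]
  MvoIV (CTTG, off=1): starts [23, 29] → cuts [24, 30]
  CdoX (GGAATC, off=2): no sites

Pooled cuts: [2, 17, 24, 30, 35, 47]

Fragments:
  [0,2): 2 bp
  [2,17): 15 bp
  [17,24): 7 bp
  [24,30): 6 bp
  [30,35): 5 bp
  [35,47): 12 bp
  [47,57): 10 bp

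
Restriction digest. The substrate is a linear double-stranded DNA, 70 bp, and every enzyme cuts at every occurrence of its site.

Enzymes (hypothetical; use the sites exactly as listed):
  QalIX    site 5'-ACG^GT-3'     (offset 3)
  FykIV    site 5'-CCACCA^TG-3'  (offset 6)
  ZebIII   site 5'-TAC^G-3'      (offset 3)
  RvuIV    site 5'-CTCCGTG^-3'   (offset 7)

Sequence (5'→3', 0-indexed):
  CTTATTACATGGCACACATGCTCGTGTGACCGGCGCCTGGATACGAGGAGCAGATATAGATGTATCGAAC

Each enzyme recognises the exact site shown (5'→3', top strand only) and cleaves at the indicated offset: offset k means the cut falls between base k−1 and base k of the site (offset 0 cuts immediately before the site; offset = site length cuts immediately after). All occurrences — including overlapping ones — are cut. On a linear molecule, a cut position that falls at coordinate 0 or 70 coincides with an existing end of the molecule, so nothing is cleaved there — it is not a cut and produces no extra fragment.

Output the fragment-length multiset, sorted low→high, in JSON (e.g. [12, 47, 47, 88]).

Scan for sites:
  QalIX (ACGGT, off=3): no sites
  FykIV (CCACCATG, off=6): no sites
  ZebIII (TACG, off=3): starts [41] → cuts [44]
  RvuIV (CTCCGTG, off=7): no sites

Pooled cuts: [44]

Fragments:
  [0,44): 44 bp
  [44,70): 26 bp

[26,44]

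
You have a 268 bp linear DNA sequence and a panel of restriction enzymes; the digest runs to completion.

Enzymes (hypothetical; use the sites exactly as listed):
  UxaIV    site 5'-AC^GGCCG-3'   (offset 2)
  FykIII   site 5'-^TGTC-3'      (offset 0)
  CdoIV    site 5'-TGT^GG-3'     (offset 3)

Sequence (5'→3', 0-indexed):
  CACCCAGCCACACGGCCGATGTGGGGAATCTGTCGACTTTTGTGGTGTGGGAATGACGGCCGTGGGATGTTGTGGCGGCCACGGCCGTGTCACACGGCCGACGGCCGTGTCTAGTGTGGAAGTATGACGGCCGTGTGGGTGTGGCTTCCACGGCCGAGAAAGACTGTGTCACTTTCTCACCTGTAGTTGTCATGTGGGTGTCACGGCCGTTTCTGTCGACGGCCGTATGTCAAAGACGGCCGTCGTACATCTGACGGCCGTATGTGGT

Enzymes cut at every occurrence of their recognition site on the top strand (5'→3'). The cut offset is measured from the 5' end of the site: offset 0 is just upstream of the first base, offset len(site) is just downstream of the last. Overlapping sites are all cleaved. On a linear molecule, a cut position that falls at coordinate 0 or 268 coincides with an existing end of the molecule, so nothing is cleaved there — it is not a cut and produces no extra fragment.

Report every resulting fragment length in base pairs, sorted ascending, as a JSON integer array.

Per-enzyme occurrences:
  UxaIV ACGGCCG/2: at [11, 55, 80, 93, 100, 126, 149, 202, 218, 235, 253] ⇒ [13, 57, 82, 95, 102, 128, 151, 204, 220, 237, 255]
  FykIII TGTC/0: at [30, 87, 107, 166, 187, 198, 213, 227] ⇒ [30, 87, 107, 166, 187, 198, 213, 227]
  CdoIV TGTGG/3: at [19, 40, 45, 70, 114, 133, 139, 192, 262] ⇒ [22, 43, 48, 73, 117, 136, 142, 195, 265]

All cut coordinates (distinct, sorted): [13, 22, 30, 43, 48, 57, 73, 82, 87, 95, 102, 107, 117, 128, 136, 142, 151, 166, 187, 195, 198, 204, 213, 220, 227, 237, 255, 265]

Fragments:
  [0,13): 13 bp
  [13,22): 9 bp
  [22,30): 8 bp
  [30,43): 13 bp
  [43,48): 5 bp
  [48,57): 9 bp
  [57,73): 16 bp
  [73,82): 9 bp
  [82,87): 5 bp
  [87,95): 8 bp
  [95,102): 7 bp
  [102,107): 5 bp
  [107,117): 10 bp
  [117,128): 11 bp
  [128,136): 8 bp
  [136,142): 6 bp
  [142,151): 9 bp
  [151,166): 15 bp
  [166,187): 21 bp
  [187,195): 8 bp
  [195,198): 3 bp
  [198,204): 6 bp
  [204,213): 9 bp
  [213,220): 7 bp
  [220,227): 7 bp
  [227,237): 10 bp
  [237,255): 18 bp
  [255,265): 10 bp
  [265,268): 3 bp

[3,3,5,5,5,6,6,7,7,7,8,8,8,8,9,9,9,9,9,10,10,10,11,13,13,15,16,18,21]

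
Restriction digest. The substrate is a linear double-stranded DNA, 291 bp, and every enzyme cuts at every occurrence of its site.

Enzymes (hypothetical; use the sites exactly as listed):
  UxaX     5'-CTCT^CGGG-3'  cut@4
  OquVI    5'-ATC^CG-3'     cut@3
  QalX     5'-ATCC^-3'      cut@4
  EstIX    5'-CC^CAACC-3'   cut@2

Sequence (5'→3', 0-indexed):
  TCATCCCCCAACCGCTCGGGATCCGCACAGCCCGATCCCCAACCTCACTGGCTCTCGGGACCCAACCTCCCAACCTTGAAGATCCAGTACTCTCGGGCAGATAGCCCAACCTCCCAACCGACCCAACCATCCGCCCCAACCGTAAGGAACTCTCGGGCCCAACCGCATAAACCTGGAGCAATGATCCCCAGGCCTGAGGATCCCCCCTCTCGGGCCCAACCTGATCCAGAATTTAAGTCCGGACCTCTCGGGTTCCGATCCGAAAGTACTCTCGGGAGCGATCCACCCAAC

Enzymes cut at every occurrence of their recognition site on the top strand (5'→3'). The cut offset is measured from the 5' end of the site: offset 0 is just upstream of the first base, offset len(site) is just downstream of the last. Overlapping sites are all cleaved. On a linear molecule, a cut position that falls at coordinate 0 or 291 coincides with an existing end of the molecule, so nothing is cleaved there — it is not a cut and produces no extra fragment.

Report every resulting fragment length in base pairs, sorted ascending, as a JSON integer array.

[1,1,1,1,2,4,6,6,6,7,7,7,8,8,8,8,9,11,11,12,12,13,14,15,15,16,16,17,21,28]

Scan for sites:
  UxaX (CTCTCGGG, off=4): starts [51, 89, 149, 206, 244, 268] → cuts [55, 93, 153, 210, 248, 272]
  OquVI (ATCCG, off=3): starts [20, 128, 257] → cuts [23, 131, 260]
  QalX (ATCC, off=4): starts [2, 20, 34, 81, 128, 183, 199, 223, 257, 280] → cuts [6, 24, 38, 85, 132, 187, 203, 227, 261, 284]
  EstIX (CCCAACC, off=2): starts [6, 37, 60, 68, 104, 112, 121, 134, 157, 214] → cuts [8, 39, 62, 70, 106, 114, 123, 136, 159, 216]

All cut coordinates (distinct, sorted): [6, 8, 23, 24, 38, 39, 55, 62, 70, 85, 93, 106, 114, 123, 131, 132, 136, 153, 159, 187, 203, 210, 216, 227, 248, 260, 261, 272, 284]

Fragment lengths:
  [0,6): 6 bp
  [6,8): 2 bp
  [8,23): 15 bp
  [23,24): 1 bp
  [24,38): 14 bp
  [38,39): 1 bp
  [39,55): 16 bp
  [55,62): 7 bp
  [62,70): 8 bp
  [70,85): 15 bp
  [85,93): 8 bp
  [93,106): 13 bp
  [106,114): 8 bp
  [114,123): 9 bp
  [123,131): 8 bp
  [131,132): 1 bp
  [132,136): 4 bp
  [136,153): 17 bp
  [153,159): 6 bp
  [159,187): 28 bp
  [187,203): 16 bp
  [203,210): 7 bp
  [210,216): 6 bp
  [216,227): 11 bp
  [227,248): 21 bp
  [248,260): 12 bp
  [260,261): 1 bp
  [261,272): 11 bp
  [272,284): 12 bp
  [284,291): 7 bp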